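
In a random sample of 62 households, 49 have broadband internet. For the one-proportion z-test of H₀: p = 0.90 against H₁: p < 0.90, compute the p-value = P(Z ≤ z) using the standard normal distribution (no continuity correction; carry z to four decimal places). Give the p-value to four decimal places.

p-value = 0.0020

Sample proportion p̂ = 49/62 = 0.79032.
Null standard error: √(0.90·0.10/62) = √0.001451613 = 0.038100.
Test statistic (full precision, shown to 4 dp): z = (49/62 − 0.90)/SE₀ ≈ -2.8787.
From the standard normal, P(Z ≤ z) = 0.0020.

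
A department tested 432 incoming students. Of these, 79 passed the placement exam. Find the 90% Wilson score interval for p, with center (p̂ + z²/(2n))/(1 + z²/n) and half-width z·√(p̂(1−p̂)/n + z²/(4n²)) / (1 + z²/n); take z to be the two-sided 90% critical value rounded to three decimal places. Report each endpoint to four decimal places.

p̂ = 79/432 = 0.18287; z = 1.645, so z² = 2.706025.
Denominator 1 + z²/n = 1 + 2.706025/432 = 1.006264.
Center = (0.18287 + 0.003132)/1.006264 = 0.18484.
Radicand: p̂(1−p̂)/n + z²/(4n²) = 0.000345900 + 0.000003625 = 0.000349525.
Half-width = 1.645·√0.000349525/1.006264 = 0.03056.
CI: 0.18484 ± 0.03056 = (0.1543, 0.2154).

(0.1543, 0.2154)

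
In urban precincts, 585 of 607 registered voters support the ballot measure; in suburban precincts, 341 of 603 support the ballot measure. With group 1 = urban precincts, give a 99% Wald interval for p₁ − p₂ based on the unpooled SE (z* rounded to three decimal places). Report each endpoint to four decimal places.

(0.3427, 0.4538)

p̂₁ = 585/607 = 0.96376, p̂₂ = 341/603 = 0.56551; p̂₁ − p̂₂ = 0.39825.
SE = √(0.000057546 + 0.000407478) = √0.000465024 = 0.021564.
For 99% confidence, z* = 2.576. Margin = 2.576·0.021564 = 0.05555.
CI: 0.39825 ± 0.05555 = (0.3427, 0.4538).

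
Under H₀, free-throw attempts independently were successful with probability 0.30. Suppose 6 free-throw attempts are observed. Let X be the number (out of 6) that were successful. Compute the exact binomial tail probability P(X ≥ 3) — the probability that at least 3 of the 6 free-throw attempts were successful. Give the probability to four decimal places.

P = 0.2557

X is binomial with n = 6 and p = 0.30.
P(X ≥ 3) = C(6,3)·0.30^3·0.70^3 + C(6,4)·0.30^4·0.70^2 + C(6,5)·0.30^5·0.70^1 + C(6,6)·0.30^6·0.70^0.
= 0.185220 + 0.059535 + 0.010206 + 0.000729 = 0.2557.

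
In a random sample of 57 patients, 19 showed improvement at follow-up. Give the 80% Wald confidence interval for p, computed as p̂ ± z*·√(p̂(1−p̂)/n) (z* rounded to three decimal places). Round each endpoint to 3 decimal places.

p̂ = 19/57 = 0.33333.
SE = √(p̂(1−p̂)/n) = √(0.222222/57) = 0.062439.
z* = 1.282 at the 80% level.
Margin = 1.282·0.062439 = 0.08005.
So the interval runs from 0.253 to 0.413.

(0.253, 0.413)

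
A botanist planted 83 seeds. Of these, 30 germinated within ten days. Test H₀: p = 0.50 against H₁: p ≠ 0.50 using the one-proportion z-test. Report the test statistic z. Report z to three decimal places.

The sample proportion is 30/83 = 0.36145.
Null standard error: √(0.50·0.50/83) = √0.003012048 = 0.054882.
z = (p̂ − p₀)/SE = (0.36145 − 0.50)/0.054882 = -2.525.

z = -2.525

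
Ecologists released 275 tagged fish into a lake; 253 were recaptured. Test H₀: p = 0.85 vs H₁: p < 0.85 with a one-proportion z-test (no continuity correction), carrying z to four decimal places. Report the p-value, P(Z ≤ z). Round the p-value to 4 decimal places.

p-value = 0.9994

The sample proportion is 253/275 = 0.92000.
SE₀ = √(0.85·0.15/275) = 0.021532.
Test statistic (full precision, shown to 4 dp): z = (253/275 − 0.85)/SE₀ ≈ 3.2509.
p-value = P(Z ≤ z) with z = 3.2509 → 0.9994.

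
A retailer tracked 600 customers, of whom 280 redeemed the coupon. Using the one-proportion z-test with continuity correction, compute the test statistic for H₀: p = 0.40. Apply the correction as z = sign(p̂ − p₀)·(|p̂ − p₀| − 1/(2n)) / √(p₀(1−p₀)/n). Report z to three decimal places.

The sample proportion is 280/600 = 0.46667. p̂ − p₀ = 0.066667.
1/(2n) = 0.000833.
Corrected numerator: |0.066667| − 0.000833 = 0.065834.
Null standard error: √(0.40·0.60/600) = √0.000400000 = 0.020000.
z = (+)0.065834/0.020000 = 3.292.

z = 3.292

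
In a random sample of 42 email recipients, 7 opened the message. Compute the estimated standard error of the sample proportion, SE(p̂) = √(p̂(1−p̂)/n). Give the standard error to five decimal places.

p̂ = 7/42 = 0.16667.
p̂(1−p̂) = 0.16667·0.83333 = 0.138891.
SE = √(0.138891/42) = √0.003306929 = 0.05751.

SE = 0.05751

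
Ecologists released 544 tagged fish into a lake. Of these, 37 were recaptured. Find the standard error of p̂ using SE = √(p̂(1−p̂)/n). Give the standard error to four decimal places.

With x = 37 successes in n = 544, p̂ = 0.06801.
p̂(1−p̂) = 0.063385.
SE = √(0.063385/544) = √0.000116517 = 0.0108.

SE = 0.0108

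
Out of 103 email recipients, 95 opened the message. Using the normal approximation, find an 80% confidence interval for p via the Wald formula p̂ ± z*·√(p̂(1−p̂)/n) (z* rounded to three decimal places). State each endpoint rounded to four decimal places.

(0.8885, 0.9561)

The sample proportion is 95/103 = 0.92233.
SE = √(p̂(1−p̂)/n) = √(0.071637/103) = 0.026372.
The 80% critical value is z* = 1.282.
Margin of error: 1.282 × 0.026372 = 0.03381.
CI: 0.92233 ± 0.03381 = (0.8885, 0.9561).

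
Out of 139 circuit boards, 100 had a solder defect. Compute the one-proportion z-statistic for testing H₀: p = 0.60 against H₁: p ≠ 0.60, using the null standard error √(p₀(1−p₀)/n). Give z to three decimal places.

Sample proportion p̂ = 100/139 = 0.71942.
Null standard error: √(0.60·0.40/139) = √0.001726619 = 0.041553.
z = (p̂ − p₀)/SE = (0.71942 − 0.60)/0.041553 = 2.874.

z = 2.874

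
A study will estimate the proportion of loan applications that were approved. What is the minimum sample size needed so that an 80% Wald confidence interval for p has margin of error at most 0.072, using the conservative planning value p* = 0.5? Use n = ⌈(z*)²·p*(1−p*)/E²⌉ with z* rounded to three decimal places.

n = 80

The 80% critical value is z* = 1.282.
p*(1−p*) = 0.2500.
Required n before rounding: 1.643524 × 0.2500 / 0.072² = 79.259.
Rounding up, n = 80.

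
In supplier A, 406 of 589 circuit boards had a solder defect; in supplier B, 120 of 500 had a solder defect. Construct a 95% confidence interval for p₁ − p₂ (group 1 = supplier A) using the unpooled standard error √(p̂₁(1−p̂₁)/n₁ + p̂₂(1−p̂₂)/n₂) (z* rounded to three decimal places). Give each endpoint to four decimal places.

p̂₁ = 0.68930, p̂₂ = 0.24000, so the observed difference is 0.44930.
SE = √(0.000363606 + 0.000364800) = √0.000728406 = 0.026989.
For 95% confidence, z* = 1.960. Margin of error = 0.05290.
CI: 0.44930 ± 0.05290 = (0.3964, 0.5022).

(0.3964, 0.5022)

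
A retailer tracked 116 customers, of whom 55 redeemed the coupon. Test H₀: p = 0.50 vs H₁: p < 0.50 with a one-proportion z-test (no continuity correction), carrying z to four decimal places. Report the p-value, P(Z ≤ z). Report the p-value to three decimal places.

p-value = 0.289

p̂ = 55/116 = 0.47414.
Under H₀, SE = √(p₀(1−p₀)/n) = √(0.50·0.50/116) = √0.002155172 = 0.046424.
Test statistic (full precision, shown to 4 dp): z = (55/116 − 0.50)/SE₀ ≈ -0.5571.
From the standard normal, P(Z ≤ z) = 0.289.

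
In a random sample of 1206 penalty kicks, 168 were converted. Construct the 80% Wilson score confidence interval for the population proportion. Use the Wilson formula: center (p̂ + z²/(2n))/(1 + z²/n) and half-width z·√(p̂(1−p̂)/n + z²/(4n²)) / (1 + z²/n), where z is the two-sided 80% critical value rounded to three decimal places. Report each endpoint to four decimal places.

(0.1270, 0.1526)

p̂ = 168/1206 = 0.13930; z = 1.282, so z² = 1.643524.
Denominator 1 + z²/n = 1 + 1.643524/1206 = 1.001363.
Adjusted center: (0.13930 + z²/(2n))/1.001363 = 0.13979.
Radicand: p̂(1−p̂)/n + z²/(4n²) = 0.000099418 + 0.000000283 = 0.000099701.
Half-width = 1.282·√0.000099701/1.001363 = 0.01278.
So the interval runs from 0.1270 to 0.1526.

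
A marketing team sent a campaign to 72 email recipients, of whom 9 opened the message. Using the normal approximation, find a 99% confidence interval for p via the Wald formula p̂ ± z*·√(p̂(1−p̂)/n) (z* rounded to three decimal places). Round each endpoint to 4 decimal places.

(0.0246, 0.2254)

Sample proportion p̂ = 9/72 = 0.12500.
SE = √(p̂(1−p̂)/n) = √(0.109375/72) = 0.038976.
The 99% critical value is z* = 2.576.
Margin = 2.576·0.038976 = 0.10040.
Interval: 0.12500 ± 0.10040 → (0.0246, 0.2254).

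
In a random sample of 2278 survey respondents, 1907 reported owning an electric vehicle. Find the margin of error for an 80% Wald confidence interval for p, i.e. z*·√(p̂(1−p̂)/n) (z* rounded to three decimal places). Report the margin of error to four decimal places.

ME = 0.0099

Sample proportion p̂ = 1907/2278 = 0.83714.
Standard error of p̂: √(0.136338/2278) = √0.000059850 = 0.007736.
z* = 1.282 at the 80% level.
Margin of error = z*·SE = 1.282 × 0.007736 = 0.0099.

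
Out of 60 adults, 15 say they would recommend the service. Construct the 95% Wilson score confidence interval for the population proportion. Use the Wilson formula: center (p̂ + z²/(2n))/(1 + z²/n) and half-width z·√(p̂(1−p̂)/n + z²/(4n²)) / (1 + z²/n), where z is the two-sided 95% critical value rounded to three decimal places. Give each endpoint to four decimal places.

p̂ = 15/60 = 0.25000; z = 1.960, so z² = 3.841600.
1 + z²/n = 1.064027.
Center = (0.25000 + 0.032013)/1.064027 = 0.26504.
Radicand: p̂(1−p̂)/n + z²/(4n²) = 0.003125000 + 0.000266778 = 0.003391778.
Half-width = z·√(radicand)/denom = 1.960·0.058239/1.064027 = 0.10728.
Interval: 0.26504 ± 0.10728 → (0.1578, 0.3723).

(0.1578, 0.3723)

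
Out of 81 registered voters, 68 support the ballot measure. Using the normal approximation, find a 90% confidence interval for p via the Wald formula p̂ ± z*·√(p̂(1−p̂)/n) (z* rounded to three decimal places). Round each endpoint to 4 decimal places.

(0.7724, 0.9066)

Sample proportion p̂ = 68/81 = 0.83951.
Standard error of p̂: √(0.134736/81) = √0.001663402 = 0.040785.
The 90% critical value is z* = 1.645.
Margin = 1.645·0.040785 = 0.06709.
Interval: 0.83951 ± 0.06709 → (0.7724, 0.9066).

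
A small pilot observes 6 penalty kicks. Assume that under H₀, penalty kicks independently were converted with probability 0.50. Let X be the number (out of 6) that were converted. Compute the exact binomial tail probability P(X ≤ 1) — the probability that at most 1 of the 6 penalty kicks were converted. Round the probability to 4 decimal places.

X ~ Binomial(n=6, p=0.50).
P(X ≤ 1) = C(6,0)·0.50^0·0.50^6 + C(6,1)·0.50^1·0.50^5.
= 0.015625 + 0.093750 = 0.1094.

P = 0.1094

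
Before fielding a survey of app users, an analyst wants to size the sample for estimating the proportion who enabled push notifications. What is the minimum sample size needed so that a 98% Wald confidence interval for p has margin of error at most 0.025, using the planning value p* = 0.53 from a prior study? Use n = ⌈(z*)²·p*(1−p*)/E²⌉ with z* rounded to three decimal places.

n = 2157

z* = 2.326 at the 98% level.
p*(1−p*) = 0.2491.
(z*)²·p*(1−p*)/E² = 5.410276·0.2491/0.000625 = 2156.320.
⌈2156.320⌉ = 2157.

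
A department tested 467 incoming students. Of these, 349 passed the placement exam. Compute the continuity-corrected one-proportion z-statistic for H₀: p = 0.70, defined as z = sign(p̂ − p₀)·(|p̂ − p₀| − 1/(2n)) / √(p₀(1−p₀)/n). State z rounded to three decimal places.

z = 2.181

Sample proportion p̂ = 349/467 = 0.74732. p̂ − p₀ = 0.047323.
1/(2n) = 0.001071.
Corrected numerator: |0.047323| − 0.001071 = 0.046252.
Under H₀, SE = √(p₀(1−p₀)/n) = √(0.70·0.30/467) = √0.000449679 = 0.021206.
z = +0.046252/0.021206 = 2.181.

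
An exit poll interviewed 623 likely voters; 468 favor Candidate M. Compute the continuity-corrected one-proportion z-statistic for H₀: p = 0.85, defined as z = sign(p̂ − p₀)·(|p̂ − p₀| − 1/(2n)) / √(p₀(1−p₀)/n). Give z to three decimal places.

Sample proportion p̂ = 468/623 = 0.75120. p̂ − p₀ = -0.098796.
Continuity correction 1/(2n) = 1/1246 = 0.000803.
Corrected numerator: |-0.098796| − 0.000803 = 0.097993.
Under H₀, SE = √(p₀(1−p₀)/n) = √(0.85·0.15/623) = √0.000204655 = 0.014306.
z = −0.097993/0.014306 = -6.850.

z = -6.850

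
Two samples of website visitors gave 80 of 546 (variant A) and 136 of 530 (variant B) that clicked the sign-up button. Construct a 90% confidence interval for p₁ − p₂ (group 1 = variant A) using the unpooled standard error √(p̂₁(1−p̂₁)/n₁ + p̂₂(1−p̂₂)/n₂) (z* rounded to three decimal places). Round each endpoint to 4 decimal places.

p̂₁ = 80/546 = 0.14652, p̂₂ = 136/530 = 0.25660; p̂₁ − p̂₂ = -0.11008.
Unpooled SE = √(p̂₁(1−p̂₁)/n₁ + p̂₂(1−p̂₂)/n₂) = √(0.000229033 + 0.000359921) = 0.024268.
For 90% confidence, z* = 1.645. Margin of error = 0.03992.
So the interval runs from -0.1500 to -0.0702.

(-0.1500, -0.0702)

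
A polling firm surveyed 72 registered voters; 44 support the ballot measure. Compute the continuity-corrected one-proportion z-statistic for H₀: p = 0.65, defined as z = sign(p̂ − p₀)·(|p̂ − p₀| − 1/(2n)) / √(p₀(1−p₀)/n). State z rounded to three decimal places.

z = -0.568

The sample proportion is 44/72 = 0.61111. p̂ − p₀ = -0.038889.
1/(2n) = 0.006944.
Corrected numerator: |-0.038889| − 0.006944 = 0.031945.
Null standard error: √(0.65·0.35/72) = √0.003159722 = 0.056211.
z = (−)0.031945/0.056211 = -0.568.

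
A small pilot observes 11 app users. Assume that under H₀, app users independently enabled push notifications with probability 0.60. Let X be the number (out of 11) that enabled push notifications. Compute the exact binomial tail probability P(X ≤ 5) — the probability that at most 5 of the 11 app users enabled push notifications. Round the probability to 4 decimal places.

P = 0.2465

X ~ Binomial(n=11, p=0.60).
P(X ≤ 5) = Σ_{j=0}^{5} C(11,j)·0.60^j·0.40^{11−j}.
= 0.000042 + 0.000692 + 0.005190 + 0.023357 + 0.070071 + 0.147149 = 0.2465.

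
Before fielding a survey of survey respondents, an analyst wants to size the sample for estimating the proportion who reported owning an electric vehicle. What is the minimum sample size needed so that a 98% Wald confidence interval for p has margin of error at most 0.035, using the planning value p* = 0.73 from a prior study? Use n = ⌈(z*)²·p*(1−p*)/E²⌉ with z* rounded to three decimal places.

For 98% confidence, z* = 2.326.
p*(1−p*) = 0.1971.
Required n before rounding: 5.410276 × 0.1971 / 0.035² = 870.502.
⌈870.502⌉ = 871.

n = 871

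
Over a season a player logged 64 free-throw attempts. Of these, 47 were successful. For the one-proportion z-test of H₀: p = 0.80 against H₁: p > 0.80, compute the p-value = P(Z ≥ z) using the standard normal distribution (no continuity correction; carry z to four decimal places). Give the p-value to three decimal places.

p-value = 0.905

p̂ = 47/64 = 0.73438.
SE₀ = √(0.80·0.20/64) = 0.050000.
z = (p̂ − p₀)/SE = (47/64 − 0.80)/0.050000 ≈ -1.3125.
From the standard normal, P(Z ≥ z) = 0.905.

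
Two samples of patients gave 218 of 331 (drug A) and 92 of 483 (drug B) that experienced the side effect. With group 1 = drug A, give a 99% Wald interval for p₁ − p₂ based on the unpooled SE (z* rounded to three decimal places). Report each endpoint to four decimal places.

(0.3867, 0.5495)

p̂₁ = 218/331 = 0.65861, p̂₂ = 92/483 = 0.19048; p̂₁ − p̂₂ = 0.46813.
Unpooled SE = √(p̂₁(1−p̂₁)/n₁ + p̂₂(1−p̂₂)/n₂) = √(0.000679283 + 0.000319244) = 0.031599.
For 99% confidence, z* = 2.576. Margin of error = 0.08140.
Interval: 0.46813 ± 0.08140 → (0.3867, 0.5495).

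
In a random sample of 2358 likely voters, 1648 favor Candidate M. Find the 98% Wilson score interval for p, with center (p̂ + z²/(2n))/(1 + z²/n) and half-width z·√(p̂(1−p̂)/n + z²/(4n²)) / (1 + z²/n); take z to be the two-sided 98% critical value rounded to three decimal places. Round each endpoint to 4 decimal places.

(0.6765, 0.7204)

p̂ = 1648/2358 = 0.69890; z = 2.326, so z² = 5.410276.
Denominator 1 + z²/n = 1 + 5.410276/2358 = 1.002294.
Adjusted center: (0.69890 + z²/(2n))/1.002294 = 0.69844.
Radicand: p̂(1−p̂)/n + z²/(4n²) = 0.000089245 + 0.000000243 = 0.000089488.
Half-width = z·√(radicand)/denom = 2.326·0.009460/1.002294 = 0.02195.
Interval: 0.69844 ± 0.02195 → (0.6765, 0.7204).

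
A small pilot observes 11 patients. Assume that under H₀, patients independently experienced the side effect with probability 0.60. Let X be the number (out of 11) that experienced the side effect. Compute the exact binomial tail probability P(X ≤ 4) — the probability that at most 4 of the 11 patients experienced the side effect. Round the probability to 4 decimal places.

X ~ Binomial(n=11, p=0.60).
P(X ≤ 4) = Σ_{j=0}^{4} C(11,j)·0.60^j·0.40^{11−j}.
= 0.000042 + 0.000692 + 0.005190 + 0.023357 + 0.070071 = 0.0994.

P = 0.0994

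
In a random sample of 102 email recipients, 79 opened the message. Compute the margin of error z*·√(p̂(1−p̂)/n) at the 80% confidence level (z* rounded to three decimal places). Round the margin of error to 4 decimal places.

With x = 79 successes in n = 102, p̂ = 0.77451.
Standard error of p̂: √(0.174644/102) = √0.001712200 = 0.041379.
For 80% confidence, z* = 1.282.
Margin of error = z*·SE = 1.282 × 0.041379 = 0.0530.

ME = 0.0530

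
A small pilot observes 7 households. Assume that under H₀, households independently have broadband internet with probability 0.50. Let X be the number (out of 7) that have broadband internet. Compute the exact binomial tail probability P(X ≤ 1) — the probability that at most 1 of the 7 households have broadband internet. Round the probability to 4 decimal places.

X ~ Binomial(n=7, p=0.50).
P(X ≤ 1) = C(7,0)·0.50^0·0.50^7 + C(7,1)·0.50^1·0.50^6.
= 0.007812 + 0.054688 = 0.0625.

P = 0.0625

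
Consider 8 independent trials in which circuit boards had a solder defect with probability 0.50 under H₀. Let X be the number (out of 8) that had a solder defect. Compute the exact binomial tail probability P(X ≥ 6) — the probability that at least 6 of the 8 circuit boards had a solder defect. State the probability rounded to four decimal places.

P = 0.1445

X is binomial with n = 8 and p = 0.50.
P(X ≥ 6) = C(8,6)·0.50^6·0.50^2 + C(8,7)·0.50^7·0.50^1 + C(8,8)·0.50^8·0.50^0.
= 0.109375 + 0.031250 + 0.003906 = 0.1445.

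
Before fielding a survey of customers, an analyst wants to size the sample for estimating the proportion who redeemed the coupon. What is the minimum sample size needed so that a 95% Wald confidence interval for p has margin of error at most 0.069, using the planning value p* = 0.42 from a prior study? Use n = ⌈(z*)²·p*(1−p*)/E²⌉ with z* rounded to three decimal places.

The 95% critical value is z* = 1.960.
p*(1−p*) = 0.2436.
Required n before rounding: 3.841600 × 0.2436 / 0.069² = 196.558.
Rounding up, n = 197.

n = 197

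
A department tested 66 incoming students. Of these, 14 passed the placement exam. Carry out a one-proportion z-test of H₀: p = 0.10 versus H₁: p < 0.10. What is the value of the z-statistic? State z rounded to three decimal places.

z = 3.036

With x = 14 successes in n = 66, p̂ = 0.21212.
SE₀ = √(0.10·0.90/66) = 0.036927.
z = (0.21212 − 0.10)/0.036927 = 0.11212/0.036927 = 3.036.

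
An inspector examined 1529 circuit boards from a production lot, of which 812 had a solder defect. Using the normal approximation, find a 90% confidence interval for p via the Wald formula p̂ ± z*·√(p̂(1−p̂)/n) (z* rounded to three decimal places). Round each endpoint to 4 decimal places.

The sample proportion is 812/1529 = 0.53107.
Standard error of p̂: √(0.249035/1529) = √0.000162874 = 0.012762.
The 90% critical value is z* = 1.645.
Margin = 1.645·0.012762 = 0.02099.
Interval: 0.53107 ± 0.02099 → (0.5101, 0.5521).

(0.5101, 0.5521)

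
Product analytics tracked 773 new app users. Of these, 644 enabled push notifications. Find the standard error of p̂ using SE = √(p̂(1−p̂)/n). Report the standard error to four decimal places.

SE = 0.0134

p̂ = 644/773 = 0.83312.
p̂(1−p̂) = 0.83312·0.16688 = 0.139031.
Dividing by n and taking the root: √0.000179859 = 0.0134.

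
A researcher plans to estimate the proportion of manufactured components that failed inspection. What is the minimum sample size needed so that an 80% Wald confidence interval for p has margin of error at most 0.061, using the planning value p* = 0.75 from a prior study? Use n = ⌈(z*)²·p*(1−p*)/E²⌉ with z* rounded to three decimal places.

For 80% confidence, z* = 1.282.
p*(1−p*) = 0.75·0.25 = 0.1875.
Required n before rounding: 1.643524 × 0.1875 / 0.061² = 82.817.
Rounding up, n = 83.

n = 83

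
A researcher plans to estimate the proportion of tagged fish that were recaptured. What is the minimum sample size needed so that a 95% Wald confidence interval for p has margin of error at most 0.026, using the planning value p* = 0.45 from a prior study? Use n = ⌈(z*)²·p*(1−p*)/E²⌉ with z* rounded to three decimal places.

For 95% confidence, z* = 1.960.
p*(1−p*) = 0.45·0.55 = 0.2475.
Required n before rounding: 3.841600 × 0.2475 / 0.026² = 1406.503.
⌈1406.503⌉ = 1407.

n = 1407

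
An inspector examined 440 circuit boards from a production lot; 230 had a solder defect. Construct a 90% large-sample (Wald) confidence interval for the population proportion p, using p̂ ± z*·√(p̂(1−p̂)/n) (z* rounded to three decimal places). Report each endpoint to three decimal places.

(0.484, 0.562)

Sample proportion p̂ = 230/440 = 0.52273.
Standard error of p̂: √(0.249483/440) = √0.000567008 = 0.023812.
The 90% critical value is z* = 1.645.
Margin = 1.645·0.023812 = 0.03917.
Interval: 0.52273 ± 0.03917 → (0.484, 0.562).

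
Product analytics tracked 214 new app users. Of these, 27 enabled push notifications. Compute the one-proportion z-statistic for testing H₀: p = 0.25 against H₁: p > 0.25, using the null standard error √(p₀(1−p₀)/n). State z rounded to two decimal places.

Sample proportion p̂ = 27/214 = 0.12617.
Null standard error: √(0.25·0.75/214) = √0.000876168 = 0.029600.
z = (p̂ − p₀)/SE = (0.12617 − 0.25)/0.029600 = -4.18.

z = -4.18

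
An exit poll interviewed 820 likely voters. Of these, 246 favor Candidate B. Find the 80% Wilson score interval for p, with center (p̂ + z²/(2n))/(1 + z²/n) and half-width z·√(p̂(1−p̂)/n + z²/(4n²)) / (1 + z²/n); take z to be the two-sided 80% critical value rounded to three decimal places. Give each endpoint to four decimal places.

(0.2799, 0.3209)

Here p̂ = 246/820 = 0.30000 and z = 1.282 (z² = 1.643524).
1 + z²/n = 1.002004.
Adjusted center: (0.30000 + z²/(2n))/1.002004 = 0.30040.
Radicand: p̂(1−p̂)/n + z²/(4n²) = 0.000256098 + 0.000000611 = 0.000256709.
Half-width = z·√(radicand)/denom = 1.282·0.016022/1.002004 = 0.02050.
CI: 0.30040 ± 0.02050 = (0.2799, 0.3209).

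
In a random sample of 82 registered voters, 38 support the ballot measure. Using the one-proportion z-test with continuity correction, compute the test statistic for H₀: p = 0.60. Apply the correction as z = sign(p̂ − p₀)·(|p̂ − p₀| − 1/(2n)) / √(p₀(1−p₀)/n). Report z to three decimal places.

z = -2.412

With x = 38 successes in n = 82, p̂ = 0.46341. p̂ − p₀ = -0.136585.
1/(2n) = 0.006098.
Corrected numerator: |-0.136585| − 0.006098 = 0.130487.
Null standard error: √(0.60·0.40/82) = √0.002926829 = 0.054100.
z = −0.130487/0.054100 = -2.412.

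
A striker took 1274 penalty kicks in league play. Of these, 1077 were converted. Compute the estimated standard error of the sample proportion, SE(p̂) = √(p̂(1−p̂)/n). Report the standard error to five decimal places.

Sample proportion p̂ = 1077/1274 = 0.84537.
p̂(1−p̂) = 0.84537·0.15463 = 0.130720.
SE = √(0.130720/1274) = √0.000102606 = 0.01013.

SE = 0.01013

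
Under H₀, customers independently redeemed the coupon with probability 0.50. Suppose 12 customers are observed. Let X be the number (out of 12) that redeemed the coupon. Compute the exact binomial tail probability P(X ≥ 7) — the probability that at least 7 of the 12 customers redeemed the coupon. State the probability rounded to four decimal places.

P = 0.3872

X is binomial with n = 12 and p = 0.50.
P(X ≥ 7) = Σ_{j=7}^{12} C(12,j)·0.50^j·0.50^{12−j}.
= 0.193359 + 0.120850 + 0.053711 + 0.016113 + 0.002930 + 0.000244 = 0.3872.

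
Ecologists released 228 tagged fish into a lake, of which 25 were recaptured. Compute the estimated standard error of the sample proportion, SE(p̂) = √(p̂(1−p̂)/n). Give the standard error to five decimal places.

SE = 0.02069

The sample proportion is 25/228 = 0.10965.
p̂(1−p̂) = 0.097627.
Dividing by n and taking the root: √0.000428189 = 0.02069.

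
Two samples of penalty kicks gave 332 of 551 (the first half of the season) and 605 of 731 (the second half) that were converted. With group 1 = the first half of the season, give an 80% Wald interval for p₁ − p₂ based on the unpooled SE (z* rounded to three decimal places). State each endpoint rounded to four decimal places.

p̂₁ = 0.60254, p̂₂ = 0.82763, so the observed difference is -0.22509.
SE = √(0.000434638 + 0.000195152) = √0.000629790 = 0.025096.
z* = 1.282 at the 80% level. Margin of error = 0.03217.
So the interval runs from -0.2573 to -0.1929.

(-0.2573, -0.1929)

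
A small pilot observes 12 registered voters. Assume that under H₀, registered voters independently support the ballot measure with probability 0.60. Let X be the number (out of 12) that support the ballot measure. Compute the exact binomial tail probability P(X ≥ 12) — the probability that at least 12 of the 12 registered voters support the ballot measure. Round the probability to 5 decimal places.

P = 0.00218

X ~ Binomial(n=12, p=0.60).
P(X ≥ 12) = C(12,12)·0.60^12·0.40^0.
= 0.002177 = 0.00218.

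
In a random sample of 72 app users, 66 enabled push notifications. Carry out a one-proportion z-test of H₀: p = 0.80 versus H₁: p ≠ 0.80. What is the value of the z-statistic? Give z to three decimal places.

z = 2.475

p̂ = 66/72 = 0.91667.
Under H₀, SE = √(p₀(1−p₀)/n) = √(0.80·0.20/72) = √0.002222222 = 0.047140.
Test statistic: z = 0.11667/0.047140 = 2.475.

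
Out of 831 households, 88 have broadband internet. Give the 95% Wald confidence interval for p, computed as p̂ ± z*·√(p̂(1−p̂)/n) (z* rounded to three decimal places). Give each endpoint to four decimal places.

The sample proportion is 88/831 = 0.10590.
SE(p̂) = √(0.10590·0.89410/831) = 0.010674.
z* = 1.960 at the 95% level.
Margin = 1.960·0.010674 = 0.02092.
Interval: 0.10590 ± 0.02092 → (0.0850, 0.1268).

(0.0850, 0.1268)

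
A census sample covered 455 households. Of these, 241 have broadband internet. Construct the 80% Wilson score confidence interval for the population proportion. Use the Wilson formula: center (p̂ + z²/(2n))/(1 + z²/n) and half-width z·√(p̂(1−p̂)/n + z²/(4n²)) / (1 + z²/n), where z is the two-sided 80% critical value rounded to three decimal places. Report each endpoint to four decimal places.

Here p̂ = 241/455 = 0.52967 and z = 1.282 (z² = 1.643524).
1 + z²/n = 1.003612.
Adjusted center: (0.52967 + z²/(2n))/1.003612 = 0.52956.
Radicand: p̂(1−p̂)/n + z²/(4n²) = 0.000547516 + 0.000001985 = 0.000549501.
Half-width = 1.282·√0.000549501/1.003612 = 0.02994.
Interval: 0.52956 ± 0.02994 → (0.4996, 0.5595).

(0.4996, 0.5595)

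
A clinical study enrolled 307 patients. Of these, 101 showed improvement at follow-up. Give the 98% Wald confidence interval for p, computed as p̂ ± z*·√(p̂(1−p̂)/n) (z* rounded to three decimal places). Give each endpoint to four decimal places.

(0.2666, 0.3914)

Sample proportion p̂ = 101/307 = 0.32899.
Standard error of p̂: √(0.220756/307) = √0.000719074 = 0.026816.
The 98% critical value is z* = 2.326.
Margin of error: 2.326 × 0.026816 = 0.06237.
Interval: 0.32899 ± 0.06237 → (0.2666, 0.3914).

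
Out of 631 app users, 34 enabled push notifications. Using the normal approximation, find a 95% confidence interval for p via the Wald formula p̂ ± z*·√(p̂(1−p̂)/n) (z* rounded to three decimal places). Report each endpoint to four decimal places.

The sample proportion is 34/631 = 0.05388.
SE = √(p̂(1−p̂)/n) = √(0.050979/631) = 0.008988.
The 95% critical value is z* = 1.960.
Margin of error: 1.960 × 0.008988 = 0.01762.
Interval: 0.05388 ± 0.01762 → (0.0363, 0.0715).

(0.0363, 0.0715)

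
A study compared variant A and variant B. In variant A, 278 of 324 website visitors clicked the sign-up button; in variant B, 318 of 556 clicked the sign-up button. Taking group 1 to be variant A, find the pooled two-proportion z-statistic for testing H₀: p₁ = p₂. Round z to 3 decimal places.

z = 8.755

p̂₁ = 278/324 = 0.85802, p̂₂ = 318/556 = 0.57194.
Pooled p̂ = (278+318)/(324+556) = 596/880 = 0.67727.
SE = √[p̂(1−p̂)(1/n₁+1/n₂)] = √[0.67727·0.32273·(1/324+1/556)] ≈ 0.032676.
z = 0.28608/0.032676 = 8.755.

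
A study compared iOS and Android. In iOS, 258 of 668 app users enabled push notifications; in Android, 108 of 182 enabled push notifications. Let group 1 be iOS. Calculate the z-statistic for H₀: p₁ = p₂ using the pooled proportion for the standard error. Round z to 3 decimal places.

z = -5.004

p̂₁ = 258/668 = 0.38623, p̂₂ = 108/182 = 0.59341.
Pooling: p̂ = 366/850 = 0.43059.
Pooled SE = √[0.2451820·0.00699151] ≈ 0.041403.
z = -0.20718/0.041403 = -5.004.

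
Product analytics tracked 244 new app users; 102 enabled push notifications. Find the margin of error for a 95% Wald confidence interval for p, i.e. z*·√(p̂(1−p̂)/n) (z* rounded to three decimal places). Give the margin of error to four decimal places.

p̂ = 102/244 = 0.41803.
SE = √(p̂(1−p̂)/n) = √(0.243281/244) = 0.031576.
The 95% critical value is z* = 1.960.
ME = 1.960·0.031576 = 0.0619.

ME = 0.0619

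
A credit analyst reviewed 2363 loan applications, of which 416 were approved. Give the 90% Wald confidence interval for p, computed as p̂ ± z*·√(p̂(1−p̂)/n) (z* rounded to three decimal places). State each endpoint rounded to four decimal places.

(0.1632, 0.1889)

With x = 416 successes in n = 2363, p̂ = 0.17605.
SE(p̂) = √(0.17605·0.82395/2363) = 0.007835.
For 90% confidence, z* = 1.645.
Margin = 1.645·0.007835 = 0.01289.
Interval: 0.17605 ± 0.01289 → (0.1632, 0.1889).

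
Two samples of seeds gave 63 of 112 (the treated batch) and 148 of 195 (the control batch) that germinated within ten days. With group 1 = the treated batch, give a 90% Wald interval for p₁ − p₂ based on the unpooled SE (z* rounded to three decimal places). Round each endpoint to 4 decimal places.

p̂₁ = 63/112 = 0.56250, p̂₂ = 148/195 = 0.75897; p̂₁ − p̂₂ = -0.19647.
Unpooled SE = √(p̂₁(1−p̂₁)/n₁ + p̂₂(1−p̂₂)/n₂) = √(0.002197266 + 0.000938114) = 0.055994.
The 90% critical value is z* = 1.645. Margin of error = 0.09211.
So the interval runs from -0.2886 to -0.1044.

(-0.2886, -0.1044)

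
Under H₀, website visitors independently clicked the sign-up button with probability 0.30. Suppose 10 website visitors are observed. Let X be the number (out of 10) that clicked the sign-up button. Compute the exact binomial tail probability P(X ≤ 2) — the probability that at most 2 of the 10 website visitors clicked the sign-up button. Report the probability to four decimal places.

P = 0.3828

X ~ Binomial(n=10, p=0.30).
P(X ≤ 2) = C(10,0)·0.30^0·0.70^10 + C(10,1)·0.30^1·0.70^9 + C(10,2)·0.30^2·0.70^8.
= 0.028248 + 0.121061 + 0.233474 = 0.3828.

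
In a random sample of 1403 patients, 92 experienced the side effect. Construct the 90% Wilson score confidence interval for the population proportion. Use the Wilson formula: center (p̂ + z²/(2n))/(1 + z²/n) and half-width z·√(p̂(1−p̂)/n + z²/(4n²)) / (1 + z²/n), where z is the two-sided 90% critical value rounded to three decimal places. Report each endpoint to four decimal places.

(0.0555, 0.0773)

Here p̂ = 92/1403 = 0.06557 and z = 1.645 (z² = 2.706025).
1 + z²/n = 1.001929.
Center = (0.06557 + 0.000964)/1.001929 = 0.06641.
Radicand: p̂(1−p̂)/n + z²/(4n²) = 0.000043673 + 0.000000344 = 0.000044017.
Half-width = 1.645·√0.000044017/1.001929 = 0.01089.
So the interval runs from 0.0555 to 0.0773.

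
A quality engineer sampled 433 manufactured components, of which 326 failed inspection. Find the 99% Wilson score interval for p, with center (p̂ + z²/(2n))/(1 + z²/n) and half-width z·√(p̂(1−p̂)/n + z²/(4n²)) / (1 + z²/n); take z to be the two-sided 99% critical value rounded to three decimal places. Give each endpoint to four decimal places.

Here p̂ = 326/433 = 0.75289 and z = 2.576 (z² = 6.635776).
1 + z²/n = 1.015325.
Adjusted center: (0.75289 + z²/(2n))/1.015325 = 0.74907.
Radicand: p̂(1−p̂)/n + z²/(4n²) = 0.000429673 + 0.000008848 = 0.000438521.
Half-width = 2.576·√0.000438521/1.015325 = 0.05313.
CI: 0.74907 ± 0.05313 = (0.6959, 0.8022).

(0.6959, 0.8022)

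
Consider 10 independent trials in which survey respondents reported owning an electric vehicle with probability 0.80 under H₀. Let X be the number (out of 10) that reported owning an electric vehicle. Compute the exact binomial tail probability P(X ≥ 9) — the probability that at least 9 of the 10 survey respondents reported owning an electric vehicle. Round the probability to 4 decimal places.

P = 0.3758

X ~ Binomial(n=10, p=0.80).
P(X ≥ 9) = C(10,9)·0.80^9·0.20^1 + C(10,10)·0.80^10·0.20^0.
= 0.268435 + 0.107374 = 0.3758.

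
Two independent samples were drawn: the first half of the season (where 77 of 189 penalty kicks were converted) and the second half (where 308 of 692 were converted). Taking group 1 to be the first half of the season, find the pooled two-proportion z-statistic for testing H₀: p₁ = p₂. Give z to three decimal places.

Sample proportions: p̂₁ = 77/189 = 0.40741 and p̂₂ = 308/692 = 0.44509.
Pooled p̂ = (77+308)/(189+692) = 385/881 = 0.43700.
SE = √[p̂(1−p̂)(1/n₁+1/n₂)] = √[0.43700·0.56300·(1/189+1/692)] ≈ 0.040710.
z = -0.03768/0.040710 = -0.926.

z = -0.926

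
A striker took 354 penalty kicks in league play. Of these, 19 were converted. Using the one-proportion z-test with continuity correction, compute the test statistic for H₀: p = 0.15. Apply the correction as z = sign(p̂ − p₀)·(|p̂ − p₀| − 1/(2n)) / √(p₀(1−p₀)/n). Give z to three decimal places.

With x = 19 successes in n = 354, p̂ = 0.05367. p̂ − p₀ = -0.096328.
1/(2n) = 0.001412.
Corrected numerator: |-0.096328| − 0.001412 = 0.094916.
Null standard error: √(0.15·0.85/354) = √0.000360169 = 0.018978.
z = −0.094916/0.018978 = -5.001.

z = -5.001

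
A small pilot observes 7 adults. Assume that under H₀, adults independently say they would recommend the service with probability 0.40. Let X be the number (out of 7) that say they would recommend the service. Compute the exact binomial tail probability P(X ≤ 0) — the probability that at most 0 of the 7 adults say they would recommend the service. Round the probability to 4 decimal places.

P = 0.0280

X is binomial with n = 7 and p = 0.40.
P(X ≤ 0) = C(7,0)·0.40^0·0.60^7.
= 0.027994 = 0.0280.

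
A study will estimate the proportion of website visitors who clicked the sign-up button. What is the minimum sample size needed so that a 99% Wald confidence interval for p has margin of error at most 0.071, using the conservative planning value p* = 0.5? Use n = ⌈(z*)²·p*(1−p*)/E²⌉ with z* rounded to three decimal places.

n = 330

The 99% critical value is z* = 2.576.
p*(1−p*) = 0.50·0.50 = 0.2500.
Required n before rounding: 6.635776 × 0.2500 / 0.071² = 329.090.
⌈329.090⌉ = 330.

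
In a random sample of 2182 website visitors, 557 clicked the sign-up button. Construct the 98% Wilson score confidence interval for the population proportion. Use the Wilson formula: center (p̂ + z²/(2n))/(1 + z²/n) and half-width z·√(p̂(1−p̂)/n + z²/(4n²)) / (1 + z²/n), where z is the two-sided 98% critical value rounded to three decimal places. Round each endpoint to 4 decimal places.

(0.2342, 0.2776)

p̂ = 557/2182 = 0.25527; z = 2.326, so z² = 5.410276.
Denominator 1 + z²/n = 1 + 5.410276/2182 = 1.002480.
Adjusted center: (0.25527 + z²/(2n))/1.002480 = 0.25588.
Radicand: p̂(1−p̂)/n + z²/(4n²) = 0.000087125 + 0.000000284 = 0.000087409.
Half-width = 2.326·√0.000087409/1.002480 = 0.02169.
So the interval runs from 0.2342 to 0.2776.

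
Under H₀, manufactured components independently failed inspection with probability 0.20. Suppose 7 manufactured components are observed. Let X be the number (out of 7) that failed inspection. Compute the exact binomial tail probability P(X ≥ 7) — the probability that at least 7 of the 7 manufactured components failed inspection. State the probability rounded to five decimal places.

X is binomial with n = 7 and p = 0.20.
P(X ≥ 7) = C(7,7)·0.20^7·0.80^0.
= 0.000013 = 0.00001.

P = 0.00001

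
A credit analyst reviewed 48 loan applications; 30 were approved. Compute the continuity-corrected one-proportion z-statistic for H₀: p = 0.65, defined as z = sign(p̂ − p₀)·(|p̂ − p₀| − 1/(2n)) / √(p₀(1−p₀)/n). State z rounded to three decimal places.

z = -0.212

p̂ = 30/48 = 0.62500. p̂ − p₀ = -0.025000.
Continuity correction 1/(2n) = 1/96 = 0.010417.
Corrected numerator: |-0.025000| − 0.010417 = 0.014583.
Under H₀, SE = √(p₀(1−p₀)/n) = √(0.65·0.35/48) = √0.004739583 = 0.068845.
z = −0.014583/0.068845 = -0.212.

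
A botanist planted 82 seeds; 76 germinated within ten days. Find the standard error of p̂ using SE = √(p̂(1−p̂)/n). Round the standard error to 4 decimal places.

SE = 0.0288

With x = 76 successes in n = 82, p̂ = 0.92683.
p̂(1−p̂) = 0.92683·0.07317 = 0.067816.
SE = √(0.067816/82) = 0.0288.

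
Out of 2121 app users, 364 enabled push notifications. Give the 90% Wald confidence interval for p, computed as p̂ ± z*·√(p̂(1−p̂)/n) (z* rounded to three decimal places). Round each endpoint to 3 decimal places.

(0.158, 0.185)

The sample proportion is 364/2121 = 0.17162.
SE(p̂) = √(0.17162·0.82838/2121) = 0.008187.
For 90% confidence, z* = 1.645.
Margin of error: 1.645 × 0.008187 = 0.01347.
So the interval runs from 0.158 to 0.185.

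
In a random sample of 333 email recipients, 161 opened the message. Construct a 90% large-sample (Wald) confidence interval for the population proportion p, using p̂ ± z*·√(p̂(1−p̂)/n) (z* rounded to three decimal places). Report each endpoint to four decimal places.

With x = 161 successes in n = 333, p̂ = 0.48348.
SE = √(p̂(1−p̂)/n) = √(0.249727/333) = 0.027385.
The 90% critical value is z* = 1.645.
Margin = 1.645·0.027385 = 0.04505.
Interval: 0.48348 ± 0.04505 → (0.4384, 0.5285).

(0.4384, 0.5285)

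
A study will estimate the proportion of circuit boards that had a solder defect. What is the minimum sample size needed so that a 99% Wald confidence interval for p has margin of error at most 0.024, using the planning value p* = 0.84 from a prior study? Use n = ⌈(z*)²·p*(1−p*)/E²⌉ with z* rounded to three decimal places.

For 99% confidence, z* = 2.576.
p*(1−p*) = 0.1344.
Required n before rounding: 6.635776 × 0.1344 / 0.024² = 1548.348.
Rounding up, n = 1549.

n = 1549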